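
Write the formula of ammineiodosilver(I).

Ligands: 1 iodo (I, -1), 1 ammine (NH3, neutral). Ligand charge sum = -1.
With Ag in oxidation state +1, the complex ion is [Ag...].

[AgI(NH3)]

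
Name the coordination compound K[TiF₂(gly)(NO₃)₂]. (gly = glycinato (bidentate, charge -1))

potassium difluoro(glycinato)dinitratotitanate(IV)

The 1 potassium counter-ion carries a total charge of +1, so each complex ion is 1−.
Ligand charges: 2×fluoro (-1 each), 1×glycinato (-1 each), 2×nitrato (-1 each); total -5. So Ti + (-5) = 1−, giving Ti = +4.
Ligands are named alphabetically: fluoro before glycinato before nitrato.
The complex ion is anionic, so titanium takes the -ate form titanate(IV).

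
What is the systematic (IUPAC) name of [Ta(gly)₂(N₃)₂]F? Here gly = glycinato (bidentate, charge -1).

diazidobis(glycinato)tantalum(V) fluoride

The 1 fluoride counter-ion carries a total charge of -1, so each complex ion is 1+.
Ligand charges: 2×glycinato (-1 each), 2×azido (-1 each); total -4. So Ta + (-4) = 1+, giving Ta = +5.
Ligands are named alphabetically: azido before glycinato.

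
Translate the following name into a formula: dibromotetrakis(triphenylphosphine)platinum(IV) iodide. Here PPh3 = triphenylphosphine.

[PtBr2(PPh3)4]I2

Ligands: 4 triphenylphosphine (PPh3, neutral), 2 bromo (Br, -1). Ligand charge sum = -2.
With Pt in oxidation state +4, the complex ion is [Pt...]^2+.
Charge balance with iodide (-1) requires 1 complex ion per 2 iodide.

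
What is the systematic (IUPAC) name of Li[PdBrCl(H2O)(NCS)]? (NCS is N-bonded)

The 1 lithium counter-ion carries a total charge of +1, so each complex ion is 1−.
Ligand charges: 1×isothiocyanato (-1 each), 1×bromo (-1 each), 1×chloro (-1 each), 1×aqua (neutral); total -3. So Pd + (-3) = 1−, giving Pd = +2.
Ligands are named alphabetically: aqua before bromo before chloro before isothiocyanato.
The complex ion is anionic, so palladium takes the -ate form palladate(II).

lithium aquabromochloroisothiocyanatopalladate(II)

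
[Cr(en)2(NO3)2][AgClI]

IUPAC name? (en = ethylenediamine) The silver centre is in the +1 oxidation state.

Ag is given as +1; the anion's ligand charges sum to -2, so the complex anion is 1−.
A 1:1 salt means the cation carries the equal and opposite charge, 1+.
Cation: ligand charges sum to -2; for the ion to be 1+, Cr = +3.

bis(ethylenediamine)dinitratochromium(III) chloroiodoargentate(I)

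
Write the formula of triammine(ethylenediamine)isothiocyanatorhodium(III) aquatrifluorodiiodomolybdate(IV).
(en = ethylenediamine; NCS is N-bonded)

[Rh(en)(NCS)(NH3)3][MoF3(H2O)I2]2

Cation [Rh…]: ligand charges -1, Rh(III) ⇒ ion charge 2+.
Anion [Mo…]: ligand charges -5, Mo(IV) ⇒ ion charge 1−.
One 2+ cation requires 2 of the 1− anion.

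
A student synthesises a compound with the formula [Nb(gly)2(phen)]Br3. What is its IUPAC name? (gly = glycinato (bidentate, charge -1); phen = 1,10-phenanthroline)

The 3 bromide counter-ions carry a total charge of -3, so each complex ion is 3+.
Ligand charges: 2×glycinato (-1 each), 1×1,10-phenanthroline (neutral); total -2. So Nb + (-2) = 3+, giving Nb = +5.
Ligands are named alphabetically: glycinato before phenanthroline.

bis(glycinato)(1,10-phenanthroline)niobium(V) bromide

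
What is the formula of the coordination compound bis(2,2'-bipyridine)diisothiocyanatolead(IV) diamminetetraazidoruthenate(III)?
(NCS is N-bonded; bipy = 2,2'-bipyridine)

[Pb(bipy)2(NCS)2][Ru(N3)4(NH3)2]2

Cation [Pb…]: ligand charges -2, Pb(IV) ⇒ ion charge 2+.
Anion [Ru…]: ligand charges -4, Ru(III) ⇒ ion charge 1−.
One 2+ cation requires 2 of the 1− anion.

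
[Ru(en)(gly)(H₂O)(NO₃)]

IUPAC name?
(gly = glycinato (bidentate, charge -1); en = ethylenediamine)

There is no counter-ion, so the complex is neutral overall.
Ligand charges: 1×glycinato (-1 each), 1×nitrato (-1 each), 1×ethylenediamine (neutral), 1×aqua (neutral); total -2. So Ru + (-2) = 0, giving Ru = +2.
Ligands are named alphabetically: aqua before ethylenediamine before glycinato before nitrato.

aqua(ethylenediamine)(glycinato)nitratoruthenium(II)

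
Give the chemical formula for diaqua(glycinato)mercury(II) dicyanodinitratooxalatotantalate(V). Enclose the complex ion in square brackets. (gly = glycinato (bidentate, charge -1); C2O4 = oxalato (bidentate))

[Hg(gly)(H2O)2][Ta(C2O4)(CN)2(NO3)2]

Cation [Hg…]: ligand charges -1, Hg(II) ⇒ ion charge 1+.
Anion [Ta…]: ligand charges -6, Ta(V) ⇒ ion charge 1−.
One 1+ cation balances one 1− anion.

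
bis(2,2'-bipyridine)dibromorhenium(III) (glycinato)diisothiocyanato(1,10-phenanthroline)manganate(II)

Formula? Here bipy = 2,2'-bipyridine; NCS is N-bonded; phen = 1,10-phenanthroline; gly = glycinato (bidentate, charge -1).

[Re(bipy)2Br2][Mn(gly)(NCS)2(phen)]

Cation [Re…]: ligand charges -2, Re(III) ⇒ ion charge 1+.
Anion [Mn…]: ligand charges -3, Mn(II) ⇒ ion charge 1−.
One 1+ cation balances one 1− anion.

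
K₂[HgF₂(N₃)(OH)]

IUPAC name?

potassium azidodifluorohydroxomercurate(II)

The 2 potassium counter-ions carry a total charge of +2, so each complex ion is 2−.
Ligand charges: 2×fluoro (-1 each), 1×azido (-1 each), 1×hydroxo (-1 each); total -4. So Hg + (-4) = 2−, giving Hg = +2.
Ligands are named alphabetically: azido before fluoro before hydroxo.
The complex ion is anionic, so mercury takes the -ate form mercurate(II).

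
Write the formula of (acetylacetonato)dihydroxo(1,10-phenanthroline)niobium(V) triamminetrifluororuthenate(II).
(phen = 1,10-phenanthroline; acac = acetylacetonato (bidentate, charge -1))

[Nb(acac)(OH)2(phen)][RuF3(NH3)3]2

Cation [Nb…]: ligand charges -3, Nb(V) ⇒ ion charge 2+.
Anion [Ru…]: ligand charges -3, Ru(II) ⇒ ion charge 1−.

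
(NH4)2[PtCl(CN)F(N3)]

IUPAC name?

The 2 ammonium counter-ions carry a total charge of +2, so each complex ion is 2−.
Ligand charges: 1×fluoro (-1 each), 1×chloro (-1 each), 1×cyano (-1 each), 1×azido (-1 each); total -4. So Pt + (-4) = 2−, giving Pt = +2.
Ligands are named alphabetically: azido before chloro before cyano before fluoro.
The complex ion is anionic, so platinum takes the -ate form platinate(II).

ammonium azidochlorocyanofluoroplatinate(II)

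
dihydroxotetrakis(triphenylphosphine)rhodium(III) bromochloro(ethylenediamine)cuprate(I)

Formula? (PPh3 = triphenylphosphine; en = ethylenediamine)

Cation [Rh…]: ligand charges -2, Rh(III) ⇒ ion charge 1+.
Anion [Cu…]: ligand charges -2, Cu(I) ⇒ ion charge 1−.
One 1+ cation balances one 1− anion.

[Rh(OH)2(PPh3)4][CuBrCl(en)]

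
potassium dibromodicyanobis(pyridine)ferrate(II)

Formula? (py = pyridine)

Ligands: 2 pyridine (py, neutral), 2 cyano (CN, -1), 2 bromo (Br, -1). Ligand charge sum = -4.
With Fe in oxidation state +2, the complex ion is [Fe...]^2−.
Charge balance with potassium (+1) requires 1 complex ion per 2 potassium.

K2[FeBr2(CN)2(py)2]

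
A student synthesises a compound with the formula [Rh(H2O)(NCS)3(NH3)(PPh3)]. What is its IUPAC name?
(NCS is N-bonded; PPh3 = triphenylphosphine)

ammineaquatriisothiocyanato(triphenylphosphine)rhodium(III)

There is no counter-ion, so the complex is neutral overall.
Ligand charges: 3×isothiocyanato (-1 each), 1×aqua (neutral), 1×ammine (neutral), 1×triphenylphosphine (neutral); total -3. So Rh + (-3) = 0, giving Rh = +3.
Ligands are named alphabetically: ammine before aqua before isothiocyanato before triphenylphosphine.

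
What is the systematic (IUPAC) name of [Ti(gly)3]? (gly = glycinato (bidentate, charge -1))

There is no counter-ion, so the complex is neutral overall.
Ligand charges: 3×glycinato (-1 each); total -3. So Ti + (-3) = 0, giving Ti = +3.

tris(glycinato)titanium(III)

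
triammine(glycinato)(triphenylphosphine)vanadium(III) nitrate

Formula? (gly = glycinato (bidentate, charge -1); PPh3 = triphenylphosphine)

[V(gly)(NH3)3(PPh3)](NO3)2

Ligands: 3 ammine (NH3, neutral), 1 glycinato (gly, -1), 1 triphenylphosphine (PPh3, neutral). Ligand charge sum = -1.
Charge balance with nitrate (-1) requires 1 complex ion per 2 nitrate.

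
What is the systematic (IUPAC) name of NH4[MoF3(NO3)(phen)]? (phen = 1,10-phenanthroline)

The 1 ammonium counter-ion carries a total charge of +1, so each complex ion is 1−.
Ligand charges: 1×1,10-phenanthroline (neutral), 3×fluoro (-1 each), 1×nitrato (-1 each); total -4. So Mo + (-4) = 1−, giving Mo = +3.
Ligands are named alphabetically: fluoro before nitrato before phenanthroline.
The complex ion is anionic, so molybdenum takes the -ate form molybdate(III).

ammonium trifluoronitrato(1,10-phenanthroline)molybdate(III)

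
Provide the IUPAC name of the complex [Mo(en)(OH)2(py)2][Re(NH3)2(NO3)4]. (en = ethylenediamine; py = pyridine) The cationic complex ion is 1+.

Both ions are complex: the cation is named first with the plain metal name, the anion second with the -ate form; each ion's ligands are alphabetised independently.
The complex cation is given as 1+; its ligand charges sum to -2, so Mo = +3.
A 1:1 salt means the anion carries the equal and opposite charge, 1−.
Anion: ligand charges sum to -4; for the ion to be 1−, Re = +3.

(ethylenediamine)dihydroxobis(pyridine)molybdenum(III) diamminetetranitratorhenate(III)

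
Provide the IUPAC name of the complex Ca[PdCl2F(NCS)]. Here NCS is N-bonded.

The 1 calcium counter-ion carries a total charge of +2, so each complex ion is 2−.
Ligand charges: 1×isothiocyanato (-1 each), 1×fluoro (-1 each), 2×chloro (-1 each); total -4. So Pd + (-4) = 2−, giving Pd = +2.
The complex ion is anionic, so palladium takes the -ate form palladate(II).

calcium dichlorofluoroisothiocyanatopalladate(II)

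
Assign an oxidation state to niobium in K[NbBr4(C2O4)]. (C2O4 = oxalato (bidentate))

+5

1 potassium outside the brackets (+1 each) → the complex ion is 1−.
Ligand charges: 4×Br = -4; 1×C2O4 = -2; sum -6.
Nb + (-6) = 1− ⇒ Nb is +5.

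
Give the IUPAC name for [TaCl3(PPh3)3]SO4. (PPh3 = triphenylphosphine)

trichlorotris(triphenylphosphine)tantalum(V) sulfate

The 1 sulfate counter-ion carries a total charge of -2, so each complex ion is 2+.
Ligand charges: 3×triphenylphosphine (neutral), 3×chloro (-1 each); total -3. So Ta + (-3) = 2+, giving Ta = +5.
Ligands are named alphabetically: chloro before triphenylphosphine.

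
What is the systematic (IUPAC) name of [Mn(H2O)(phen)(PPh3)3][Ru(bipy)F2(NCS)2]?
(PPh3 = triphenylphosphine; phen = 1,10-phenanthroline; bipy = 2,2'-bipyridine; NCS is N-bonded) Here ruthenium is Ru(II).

Both ions are complex: the cation is named first with the plain metal name, the anion second with the -ate form; each ion's ligands are alphabetised independently.
Ru is given as +2; the anion's ligand charges sum to -4, so the complex anion is 2−.
A 1:1 salt means the cation carries the equal and opposite charge, 2+.
Cation: ligand charges sum to 0; for the ion to be 2+, Mn = +2.

aqua(1,10-phenanthroline)tris(triphenylphosphine)manganese(II) (2,2'-bipyridine)difluorodiisothiocyanatoruthenate(II)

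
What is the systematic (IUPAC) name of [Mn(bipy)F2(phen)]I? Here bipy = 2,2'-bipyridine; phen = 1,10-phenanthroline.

The 1 iodide counter-ion carries a total charge of -1, so each complex ion is 1+.
Ligand charges: 1×2,2'-bipyridine (neutral), 1×1,10-phenanthroline (neutral), 2×fluoro (-1 each); total -2. So Mn + (-2) = 1+, giving Mn = +3.
Ligands are named alphabetically: bipyridine before fluoro before phenanthroline.

(2,2'-bipyridine)difluoro(1,10-phenanthroline)manganese(III) iodide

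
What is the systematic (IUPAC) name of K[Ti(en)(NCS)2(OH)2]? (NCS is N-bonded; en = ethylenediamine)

potassium (ethylenediamine)dihydroxodiisothiocyanatotitanate(III)

The 1 potassium counter-ion carries a total charge of +1, so each complex ion is 1−.
Ligand charges: 2×isothiocyanato (-1 each), 2×hydroxo (-1 each), 1×ethylenediamine (neutral); total -4. So Ti + (-4) = 1−, giving Ti = +3.
Ligands are named alphabetically: ethylenediamine before hydroxo before isothiocyanato.
The complex ion is anionic, so titanium takes the -ate form titanate(III).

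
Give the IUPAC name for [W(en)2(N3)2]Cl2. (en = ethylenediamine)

diazidobis(ethylenediamine)tungsten(IV) chloride

The 2 chloride counter-ions carry a total charge of -2, so each complex ion is 2+.
Ligand charges: 2×azido (-1 each), 2×ethylenediamine (neutral); total -2. So W + (-2) = 2+, giving W = +4.
Ligands are named alphabetically: azido before ethylenediamine.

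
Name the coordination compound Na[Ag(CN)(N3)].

sodium azidocyanoargentate(I)

The 1 sodium counter-ion carries a total charge of +1, so each complex ion is 1−.
Ligand charges: 1×cyano (-1 each), 1×azido (-1 each); total -2. So Ag + (-2) = 1−, giving Ag = +1.
Ligands are named alphabetically: azido before cyano.
The complex ion is anionic, so silver takes the -ate form argentate(I).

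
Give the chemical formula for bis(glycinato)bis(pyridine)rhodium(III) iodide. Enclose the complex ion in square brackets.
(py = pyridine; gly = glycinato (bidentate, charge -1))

[Rh(gly)2(py)2]I

Ligands: 2 pyridine (py, neutral), 2 glycinato (gly, -1). Ligand charge sum = -2.
With Rh in oxidation state +3, the complex ion is [Rh...]^1+.
Charge balance with iodide (-1) requires 1 complex ion per 1 iodide.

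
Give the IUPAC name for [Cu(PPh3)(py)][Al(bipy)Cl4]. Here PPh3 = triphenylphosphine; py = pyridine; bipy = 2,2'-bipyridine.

(pyridine)(triphenylphosphine)copper(I) (2,2'-bipyridine)tetrachloroaluminate(III)

Both ions are complex: the cation is named first with the plain metal name, the anion second with the -ate form; each ion's ligands are alphabetised independently.
Aluminium is always +3 in its complexes; the anion's ligand charges sum to -4, so the complex anion is 1−.
A 1:1 salt means the cation carries the equal and opposite charge, 1+.
Cation: ligand charges sum to 0; for the ion to be 1+, Cu = +1.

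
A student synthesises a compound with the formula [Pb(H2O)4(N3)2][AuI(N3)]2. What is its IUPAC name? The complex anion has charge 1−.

Both ions are complex: the cation is named first with the plain metal name, the anion second with the -ate form; each ion's ligands are alphabetised independently.
The complex anion is given as 1−; its ligand charges sum to -2, so Au = +1.
With 2 anions per cation, the cation must be 2×1 = 2+.
Cation: ligand charges sum to -2; for the ion to be 2+, Pb = +4.

tetraaquadiazidolead(IV) azidoiodoaurate(I)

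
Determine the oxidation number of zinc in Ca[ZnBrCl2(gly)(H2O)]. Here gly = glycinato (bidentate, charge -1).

1 calcium outside the brackets (+2 each) → the complex ion is 2−.
Ligand charges: 1×gly = -1; 1×H2O neutral; 1×Br = -1; 2×Cl = -2; sum -4.
Zn + (-4) = 2− ⇒ Zn is +2.

+2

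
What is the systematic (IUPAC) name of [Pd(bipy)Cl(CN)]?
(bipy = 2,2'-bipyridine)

(2,2'-bipyridine)chlorocyanopalladium(II)

There is no counter-ion, so the complex is neutral overall.
Ligand charges: 1×2,2'-bipyridine (neutral), 1×chloro (-1 each), 1×cyano (-1 each); total -2. So Pd + (-2) = 0, giving Pd = +2.
Ligands are named alphabetically: bipyridine before chloro before cyano.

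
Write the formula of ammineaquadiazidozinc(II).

[Zn(H2O)(N3)2(NH3)]

Ligands: 1 aqua (H2O, neutral), 1 ammine (NH3, neutral), 2 azido (N3, -1). Ligand charge sum = -2.
With Zn in oxidation state +2, the complex ion is [Zn...].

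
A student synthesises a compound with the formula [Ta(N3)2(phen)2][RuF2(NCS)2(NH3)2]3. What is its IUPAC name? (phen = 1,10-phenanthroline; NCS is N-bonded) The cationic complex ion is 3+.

Both ions are complex: the cation is named first with the plain metal name, the anion second with the -ate form; each ion's ligands are alphabetised independently.
The complex cation is given as 3+; its ligand charges sum to -2, so Ta = +5.
With 3 anions per cation, each anion must be 3/3 = 1−.
Anion: ligand charges sum to -4; for the ion to be 1−, Ru = +3.

diazidobis(1,10-phenanthroline)tantalum(V) diamminedifluorodiisothiocyanatoruthenate(III)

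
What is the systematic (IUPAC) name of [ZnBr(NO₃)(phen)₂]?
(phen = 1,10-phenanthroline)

There is no counter-ion, so the complex is neutral overall.
Ligand charges: 2×1,10-phenanthroline (neutral), 1×bromo (-1 each), 1×nitrato (-1 each); total -2. So Zn + (-2) = 0, giving Zn = +2.
Ligands are named alphabetically: bromo before nitrato before phenanthroline.

bromonitratobis(1,10-phenanthroline)zinc(II)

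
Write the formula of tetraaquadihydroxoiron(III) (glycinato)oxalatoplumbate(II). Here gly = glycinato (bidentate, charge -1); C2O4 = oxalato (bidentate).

[Fe(H2O)4(OH)2][Pb(C2O4)(gly)]

Cation [Fe…]: ligand charges -2, Fe(III) ⇒ ion charge 1+.
Anion [Pb…]: ligand charges -3, Pb(II) ⇒ ion charge 1−.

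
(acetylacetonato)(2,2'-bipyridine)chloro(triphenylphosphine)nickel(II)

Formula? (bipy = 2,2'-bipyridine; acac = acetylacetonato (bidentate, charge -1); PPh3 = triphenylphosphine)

Ligands: 1 chloro (Cl, -1), 1 2,2'-bipyridine (bipy, neutral), 1 acetylacetonato (acac, -1), 1 triphenylphosphine (PPh3, neutral). Ligand charge sum = -2.
With Ni in oxidation state +2, the complex ion is [Ni...].

[Ni(acac)(bipy)Cl(PPh3)]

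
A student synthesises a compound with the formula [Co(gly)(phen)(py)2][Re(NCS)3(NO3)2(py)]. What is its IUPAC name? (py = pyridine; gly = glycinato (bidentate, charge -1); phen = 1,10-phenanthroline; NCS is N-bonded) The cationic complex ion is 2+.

(glycinato)(1,10-phenanthroline)bis(pyridine)cobalt(III) triisothiocyanatodinitrato(pyridine)rhenate(III)

Both ions are complex: the cation is named first with the plain metal name, the anion second with the -ate form; each ion's ligands are alphabetised independently.
The complex cation is given as 2+; its ligand charges sum to -1, so Co = +3.
A 1:1 salt means the anion carries the equal and opposite charge, 2−.
Anion: ligand charges sum to -5; for the ion to be 2−, Re = +3.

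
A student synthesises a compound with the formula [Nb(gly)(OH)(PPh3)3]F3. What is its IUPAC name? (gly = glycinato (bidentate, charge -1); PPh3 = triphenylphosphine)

The 3 fluoride counter-ions carry a total charge of -3, so each complex ion is 3+.
Ligand charges: 1×glycinato (-1 each), 3×triphenylphosphine (neutral), 1×hydroxo (-1 each); total -2. So Nb + (-2) = 3+, giving Nb = +5.
Ligands are named alphabetically: glycinato before hydroxo before triphenylphosphine.

(glycinato)hydroxotris(triphenylphosphine)niobium(V) fluoride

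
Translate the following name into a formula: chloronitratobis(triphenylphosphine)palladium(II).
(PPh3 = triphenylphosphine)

Ligands: 1 chloro (Cl, -1), 2 triphenylphosphine (PPh3, neutral), 1 nitrato (NO3, -1). Ligand charge sum = -2.
With Pd in oxidation state +2, the complex ion is [Pd...].

[PdCl(NO3)(PPh3)2]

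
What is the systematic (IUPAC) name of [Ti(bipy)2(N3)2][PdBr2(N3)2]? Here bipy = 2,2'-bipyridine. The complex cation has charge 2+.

diazidobis(2,2'-bipyridine)titanium(IV) diazidodibromopalladate(II)

Both ions are complex: the cation is named first with the plain metal name, the anion second with the -ate form; each ion's ligands are alphabetised independently.
The complex cation is given as 2+; its ligand charges sum to -2, so Ti = +4.
A 1:1 salt means the anion carries the equal and opposite charge, 2−.
Anion: ligand charges sum to -4; for the ion to be 2−, Pd = +2.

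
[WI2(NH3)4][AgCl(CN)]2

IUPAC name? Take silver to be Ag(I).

tetraamminediiodotungsten(IV) chlorocyanoargentate(I)

Both ions are complex: the cation is named first with the plain metal name, the anion second with the -ate form; each ion's ligands are alphabetised independently.
Ag is given as +1; the anion's ligand charges sum to -2, so the complex anion is 1−.
With 2 anions per cation, the cation must be 2×1 = 2+.
Cation: ligand charges sum to -2; for the ion to be 2+, W = +4.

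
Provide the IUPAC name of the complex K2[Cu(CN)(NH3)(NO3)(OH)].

The 2 potassium counter-ions carry a total charge of +2, so each complex ion is 2−.
Ligand charges: 1×nitrato (-1 each), 1×ammine (neutral), 1×cyano (-1 each), 1×hydroxo (-1 each); total -3. So Cu + (-3) = 2−, giving Cu = +1.
The complex ion is anionic, so copper takes the -ate form cuprate(I).

potassium amminecyanohydroxonitratocuprate(I)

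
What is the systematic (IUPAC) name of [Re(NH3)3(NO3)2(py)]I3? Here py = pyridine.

triamminedinitrato(pyridine)rhenium(V) iodide

The 3 iodide counter-ions carry a total charge of -3, so each complex ion is 3+.
Ligand charges: 3×ammine (neutral), 1×pyridine (neutral), 2×nitrato (-1 each); total -2. So Re + (-2) = 3+, giving Re = +5.
Ligands are named alphabetically: ammine before nitrato before pyridine.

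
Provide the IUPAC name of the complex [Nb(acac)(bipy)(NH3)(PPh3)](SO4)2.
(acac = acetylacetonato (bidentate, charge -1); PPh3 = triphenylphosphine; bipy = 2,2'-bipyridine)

The 2 sulfate counter-ions carry a total charge of -4, so each complex ion is 4+.
Ligand charges: 1×acetylacetonato (-1 each), 1×triphenylphosphine (neutral), 1×ammine (neutral), 1×2,2'-bipyridine (neutral); total -1. So Nb + (-1) = 4+, giving Nb = +5.
Ligands are named alphabetically: acetylacetonato before ammine before bipyridine before triphenylphosphine.

(acetylacetonato)ammine(2,2'-bipyridine)(triphenylphosphine)niobium(V) sulfate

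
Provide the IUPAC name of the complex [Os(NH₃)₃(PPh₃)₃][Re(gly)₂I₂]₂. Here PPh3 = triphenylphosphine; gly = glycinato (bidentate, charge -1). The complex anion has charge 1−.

Both ions are complex: the cation is named first with the plain metal name, the anion second with the -ate form; each ion's ligands are alphabetised independently.
The complex anion is given as 1−; its ligand charges sum to -4, so Re = +3.
With 2 anions per cation, the cation must be 2×1 = 2+.
Cation: ligand charges sum to 0; for the ion to be 2+, Os = +2.

triamminetris(triphenylphosphine)osmium(II) bis(glycinato)diiodorhenate(III)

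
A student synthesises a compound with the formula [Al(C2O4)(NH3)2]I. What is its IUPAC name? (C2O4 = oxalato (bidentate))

diammineoxalatoaluminium(III) iodide

The 1 iodide counter-ion carries a total charge of -1, so each complex ion is 1+.
Ligand charges: 2×ammine (neutral), 1×oxalato (-2 each); total -2. So Al + (-2) = 1+, giving Al = +3.
Ligands are named alphabetically: ammine before oxalato.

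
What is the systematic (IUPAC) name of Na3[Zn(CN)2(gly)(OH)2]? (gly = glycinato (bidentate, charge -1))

The 3 sodium counter-ions carry a total charge of +3, so each complex ion is 3−.
Ligand charges: 1×glycinato (-1 each), 2×cyano (-1 each), 2×hydroxo (-1 each); total -5. So Zn + (-5) = 3−, giving Zn = +2.
Ligands are named alphabetically: cyano before glycinato before hydroxo.
The complex ion is anionic, so zinc takes the -ate form zincate(II).

sodium dicyano(glycinato)dihydroxozincate(II)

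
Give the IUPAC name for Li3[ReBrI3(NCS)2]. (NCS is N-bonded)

The 3 lithium counter-ions carry a total charge of +3, so each complex ion is 3−.
Ligand charges: 1×bromo (-1 each), 2×isothiocyanato (-1 each), 3×iodo (-1 each); total -6. So Re + (-6) = 3−, giving Re = +3.
The complex ion is anionic, so rhenium takes the -ate form rhenate(III).

lithium bromotriiododiisothiocyanatorhenate(III)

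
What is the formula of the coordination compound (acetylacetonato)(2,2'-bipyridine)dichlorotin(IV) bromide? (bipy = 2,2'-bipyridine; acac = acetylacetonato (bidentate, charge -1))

[Sn(acac)(bipy)Cl2]Br

Ligands: 1 2,2'-bipyridine (bipy, neutral), 2 chloro (Cl, -1), 1 acetylacetonato (acac, -1). Ligand charge sum = -3.
With Sn in oxidation state +4, the complex ion is [Sn...]^1+.
Charge balance with bromide (-1) requires 1 complex ion per 1 bromide.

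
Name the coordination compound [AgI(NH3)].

ammineiodosilver(I)

There is no counter-ion, so the complex is neutral overall.
Ligand charges: 1×iodo (-1 each), 1×ammine (neutral); total -1. So Ag + (-1) = 0, giving Ag = +1.
Ligands are named alphabetically: ammine before iodo.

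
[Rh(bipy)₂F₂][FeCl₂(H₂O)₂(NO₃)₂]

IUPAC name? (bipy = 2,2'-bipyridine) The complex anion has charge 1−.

bis(2,2'-bipyridine)difluororhodium(III) diaquadichlorodinitratoferrate(III)

Both ions are complex: the cation is named first with the plain metal name, the anion second with the -ate form; each ion's ligands are alphabetised independently.
The complex anion is given as 1−; its ligand charges sum to -4, so Fe = +3.
A 1:1 salt means the cation carries the equal and opposite charge, 1+.
Cation: ligand charges sum to -2; for the ion to be 1+, Rh = +3.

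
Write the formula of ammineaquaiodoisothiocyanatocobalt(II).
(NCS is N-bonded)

[Co(H2O)I(NCS)(NH3)]

Ligands: 1 ammine (NH3, neutral), 1 iodo (I, -1), 1 aqua (H2O, neutral), 1 isothiocyanato (NCS, -1). Ligand charge sum = -2.
With Co in oxidation state +2, the complex ion is [Co...].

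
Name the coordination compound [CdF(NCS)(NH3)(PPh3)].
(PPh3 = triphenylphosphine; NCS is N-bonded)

amminefluoroisothiocyanato(triphenylphosphine)cadmium(II)

There is no counter-ion, so the complex is neutral overall.
Ligand charges: 1×ammine (neutral), 1×fluoro (-1 each), 1×triphenylphosphine (neutral), 1×isothiocyanato (-1 each); total -2. So Cd + (-2) = 0, giving Cd = +2.
Ligands are named alphabetically: ammine before fluoro before isothiocyanato before triphenylphosphine.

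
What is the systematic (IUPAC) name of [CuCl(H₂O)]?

There is no counter-ion, so the complex is neutral overall.
Ligand charges: 1×chloro (-1 each), 1×aqua (neutral); total -1. So Cu + (-1) = 0, giving Cu = +1.
Ligands are named alphabetically: aqua before chloro.

aquachlorocopper(I)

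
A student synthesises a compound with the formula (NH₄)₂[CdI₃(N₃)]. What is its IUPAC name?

The 2 ammonium counter-ions carry a total charge of +2, so each complex ion is 2−.
Ligand charges: 1×azido (-1 each), 3×iodo (-1 each); total -4. So Cd + (-4) = 2−, giving Cd = +2.
The complex ion is anionic, so cadmium takes the -ate form cadmate(II).

ammonium azidotriiodocadmate(II)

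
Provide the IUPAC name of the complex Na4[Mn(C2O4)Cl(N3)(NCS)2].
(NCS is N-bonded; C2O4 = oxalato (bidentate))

The 4 sodium counter-ions carry a total charge of +4, so each complex ion is 4−.
Ligand charges: 1×chloro (-1 each), 2×isothiocyanato (-1 each), 1×oxalato (-2 each), 1×azido (-1 each); total -6. So Mn + (-6) = 4−, giving Mn = +2.
The complex ion is anionic, so manganese takes the -ate form manganate(II).

sodium azidochlorodiisothiocyanatooxalatomanganate(II)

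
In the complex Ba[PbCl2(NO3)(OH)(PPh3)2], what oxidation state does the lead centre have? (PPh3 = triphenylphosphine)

+2

1 barium outside the brackets (+2 each) → the complex ion is 2−.
Ligand charges: 2×Cl = -2; 1×NO3 = -1; 1×OH = -1; 2×PPh3 neutral; sum -4.
Pb + (-4) = 2− ⇒ Pb is +2.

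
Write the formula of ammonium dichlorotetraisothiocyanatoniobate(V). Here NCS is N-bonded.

NH4[NbCl2(NCS)4]

Ligands: 2 chloro (Cl, -1), 4 isothiocyanato (NCS, -1). Ligand charge sum = -6.
With Nb in oxidation state +5, the complex ion is [Nb...]^1−.
Charge balance with ammonium (+1) requires 1 complex ion per 1 ammonium.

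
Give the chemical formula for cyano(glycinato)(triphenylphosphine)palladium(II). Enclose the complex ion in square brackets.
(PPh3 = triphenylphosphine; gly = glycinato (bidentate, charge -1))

Ligands: 1 triphenylphosphine (PPh3, neutral), 1 glycinato (gly, -1), 1 cyano (CN, -1). Ligand charge sum = -2.
With Pd in oxidation state +2, the complex ion is [Pd...].

[Pd(CN)(gly)(PPh3)]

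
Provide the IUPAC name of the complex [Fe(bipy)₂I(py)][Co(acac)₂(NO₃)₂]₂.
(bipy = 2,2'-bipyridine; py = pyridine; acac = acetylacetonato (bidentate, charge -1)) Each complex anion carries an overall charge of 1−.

bis(2,2'-bipyridine)iodo(pyridine)iron(III) bis(acetylacetonato)dinitratocobaltate(III)

The complex anion is given as 1−; its ligand charges sum to -4, so Co = +3.
With 2 anions per cation, the cation must be 2×1 = 2+.
Cation: ligand charges sum to -1; for the ion to be 2+, Fe = +3.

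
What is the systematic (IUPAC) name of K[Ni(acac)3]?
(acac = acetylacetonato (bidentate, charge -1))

potassium tris(acetylacetonato)nickelate(II)

The 1 potassium counter-ion carries a total charge of +1, so each complex ion is 1−.
Ligand charges: 3×acetylacetonato (-1 each); total -3. So Ni + (-3) = 1−, giving Ni = +2.
The complex ion is anionic, so nickel takes the -ate form nickelate(II).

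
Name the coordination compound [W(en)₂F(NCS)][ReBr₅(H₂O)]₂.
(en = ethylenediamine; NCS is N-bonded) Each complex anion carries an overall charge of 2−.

bis(ethylenediamine)fluoroisothiocyanatotungsten(VI) aquapentabromorhenate(III)

Both ions are complex: the cation is named first with the plain metal name, the anion second with the -ate form; each ion's ligands are alphabetised independently.
The complex anion is given as 2−; its ligand charges sum to -5, so Re = +3.
With 2 anions per cation, the cation must be 2×2 = 4+.
Cation: ligand charges sum to -2; for the ion to be 4+, W = +6.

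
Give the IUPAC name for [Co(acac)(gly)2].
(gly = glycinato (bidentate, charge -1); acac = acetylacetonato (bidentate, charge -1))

There is no counter-ion, so the complex is neutral overall.
Ligand charges: 2×glycinato (-1 each), 1×acetylacetonato (-1 each); total -3. So Co + (-3) = 0, giving Co = +3.
Ligands are named alphabetically: acetylacetonato before glycinato.

(acetylacetonato)bis(glycinato)cobalt(III)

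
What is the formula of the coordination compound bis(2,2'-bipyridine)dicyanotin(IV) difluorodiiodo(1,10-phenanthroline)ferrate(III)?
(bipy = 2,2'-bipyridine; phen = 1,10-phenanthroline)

Cation [Sn…]: ligand charges -2, Sn(IV) ⇒ ion charge 2+.
Anion [Fe…]: ligand charges -4, Fe(III) ⇒ ion charge 1−.
One 2+ cation requires 2 of the 1− anion.

[Sn(bipy)2(CN)2][FeF2I2(phen)]2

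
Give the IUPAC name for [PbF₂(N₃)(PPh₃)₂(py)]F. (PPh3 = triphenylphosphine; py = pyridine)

azidodifluoro(pyridine)bis(triphenylphosphine)lead(IV) fluoride

The 1 fluoride counter-ion carries a total charge of -1, so each complex ion is 1+.
Ligand charges: 2×triphenylphosphine (neutral), 1×azido (-1 each), 1×pyridine (neutral), 2×fluoro (-1 each); total -3. So Pb + (-3) = 1+, giving Pb = +4.
Ligands are named alphabetically: azido before fluoro before pyridine before triphenylphosphine.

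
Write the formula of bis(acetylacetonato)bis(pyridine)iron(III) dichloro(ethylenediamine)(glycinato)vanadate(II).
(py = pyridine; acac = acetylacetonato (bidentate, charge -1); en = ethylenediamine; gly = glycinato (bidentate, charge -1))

[Fe(acac)2(py)2][VCl2(en)(gly)]

Cation [Fe…]: ligand charges -2, Fe(III) ⇒ ion charge 1+.
Anion [V…]: ligand charges -3, V(II) ⇒ ion charge 1−.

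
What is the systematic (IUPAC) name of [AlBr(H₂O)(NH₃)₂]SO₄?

The 1 sulfate counter-ion carries a total charge of -2, so each complex ion is 2+.
Ligand charges: 2×ammine (neutral), 1×aqua (neutral), 1×bromo (-1 each); total -1. So Al + (-1) = 2+, giving Al = +3.
Ligands are named alphabetically: ammine before aqua before bromo.

diammineaquabromoaluminium(III) sulfate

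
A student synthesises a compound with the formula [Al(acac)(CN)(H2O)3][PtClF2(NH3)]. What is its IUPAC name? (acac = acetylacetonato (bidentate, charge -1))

Both ions are complex: the cation is named first with the plain metal name, the anion second with the -ate form; each ion's ligands are alphabetised independently.
Aluminium is always +3 in its complexes; the cation's ligand charges sum to -2, so the complex cation is 1+.
A 1:1 salt means the anion carries the equal and opposite charge, 1−.
Anion: ligand charges sum to -3; for the ion to be 1−, Pt = +2.

(acetylacetonato)triaquacyanoaluminium(III) amminechlorodifluoroplatinate(II)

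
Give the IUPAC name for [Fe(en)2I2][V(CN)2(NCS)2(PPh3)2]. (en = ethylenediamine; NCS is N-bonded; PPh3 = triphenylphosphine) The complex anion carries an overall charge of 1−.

bis(ethylenediamine)diiodoiron(III) dicyanodiisothiocyanatobis(triphenylphosphine)vanadate(III)

The complex anion is given as 1−; its ligand charges sum to -4, so V = +3.
A 1:1 salt means the cation carries the equal and opposite charge, 1+.
Cation: ligand charges sum to -2; for the ion to be 1+, Fe = +3.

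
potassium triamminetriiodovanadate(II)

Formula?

K[VI3(NH3)3]

Ligands: 3 iodo (I, -1), 3 ammine (NH3, neutral). Ligand charge sum = -3.
With V in oxidation state +2, the complex ion is [V...]^1−.
Charge balance with potassium (+1) requires 1 complex ion per 1 potassium.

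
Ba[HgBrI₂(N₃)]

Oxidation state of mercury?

1 barium outside the brackets (+2 each) → the complex ion is 2−.
Ligand charges: 2×I = -2; 1×Br = -1; 1×N3 = -1; sum -4.
Hg + (-4) = 2− ⇒ Hg is +2.

+2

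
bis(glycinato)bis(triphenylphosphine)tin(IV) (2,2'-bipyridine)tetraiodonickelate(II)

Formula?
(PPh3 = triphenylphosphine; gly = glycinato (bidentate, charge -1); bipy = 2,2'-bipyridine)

Cation [Sn…]: ligand charges -2, Sn(IV) ⇒ ion charge 2+.
Anion [Ni…]: ligand charges -4, Ni(II) ⇒ ion charge 2−.

[Sn(gly)2(PPh3)2][Ni(bipy)I4]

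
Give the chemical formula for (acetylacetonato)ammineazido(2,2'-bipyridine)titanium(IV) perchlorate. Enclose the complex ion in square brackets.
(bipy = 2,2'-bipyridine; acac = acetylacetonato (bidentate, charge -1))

Ligands: 1 2,2'-bipyridine (bipy, neutral), 1 ammine (NH3, neutral), 1 acetylacetonato (acac, -1), 1 azido (N3, -1). Ligand charge sum = -2.
Charge balance with perchlorate (-1) requires 1 complex ion per 2 perchlorate.

[Ti(acac)(bipy)(N3)(NH3)](ClO4)2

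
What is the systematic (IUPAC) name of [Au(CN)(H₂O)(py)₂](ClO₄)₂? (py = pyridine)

aquacyanobis(pyridine)gold(III) perchlorate

The 2 perchlorate counter-ions carry a total charge of -2, so each complex ion is 2+.
Ligand charges: 1×cyano (-1 each), 2×pyridine (neutral), 1×aqua (neutral); total -1. So Au + (-1) = 2+, giving Au = +3.
Ligands are named alphabetically: aqua before cyano before pyridine.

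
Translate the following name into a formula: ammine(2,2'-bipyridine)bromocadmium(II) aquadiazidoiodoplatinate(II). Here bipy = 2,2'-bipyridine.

Cation [Cd…]: ligand charges -1, Cd(II) ⇒ ion charge 1+.
Anion [Pt…]: ligand charges -3, Pt(II) ⇒ ion charge 1−.
One 1+ cation balances one 1− anion.

[Cd(bipy)Br(NH3)][Pt(H2O)I(N3)2]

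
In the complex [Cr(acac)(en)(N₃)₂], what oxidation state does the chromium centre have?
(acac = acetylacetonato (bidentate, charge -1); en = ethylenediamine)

No counter-ion: the bracketed complex is neutral.
Ligand charges: 2×N3 = -2; 1×acac = -1; 1×en neutral; sum -3.
Cr + (-3) = 0 ⇒ Cr is +3.

+3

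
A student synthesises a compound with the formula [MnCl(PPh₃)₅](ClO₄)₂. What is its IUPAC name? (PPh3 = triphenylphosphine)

chloropentakis(triphenylphosphine)manganese(III) perchlorate

The 2 perchlorate counter-ions carry a total charge of -2, so each complex ion is 2+.
Ligand charges: 5×triphenylphosphine (neutral), 1×chloro (-1 each); total -1. So Mn + (-1) = 2+, giving Mn = +3.
Ligands are named alphabetically: chloro before triphenylphosphine.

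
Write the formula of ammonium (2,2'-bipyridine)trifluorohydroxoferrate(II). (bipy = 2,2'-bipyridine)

Ligands: 1 hydroxo (OH, -1), 1 2,2'-bipyridine (bipy, neutral), 3 fluoro (F, -1). Ligand charge sum = -4.
With Fe in oxidation state +2, the complex ion is [Fe...]^2−.
Charge balance with ammonium (+1) requires 1 complex ion per 2 ammonium.

(NH4)2[Fe(bipy)F3(OH)]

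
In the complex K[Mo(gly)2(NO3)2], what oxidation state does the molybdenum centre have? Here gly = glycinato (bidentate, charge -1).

1 potassium outside the brackets (+1 each) → the complex ion is 1−.
Ligand charges: 2×gly = -2; 2×NO3 = -2; sum -4.
Mo + (-4) = 1− ⇒ Mo is +3.

+3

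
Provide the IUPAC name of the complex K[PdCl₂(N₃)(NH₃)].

The 1 potassium counter-ion carries a total charge of +1, so each complex ion is 1−.
Ligand charges: 1×ammine (neutral), 2×chloro (-1 each), 1×azido (-1 each); total -3. So Pd + (-3) = 1−, giving Pd = +2.
The complex ion is anionic, so palladium takes the -ate form palladate(II).

potassium ammineazidodichloropalladate(II)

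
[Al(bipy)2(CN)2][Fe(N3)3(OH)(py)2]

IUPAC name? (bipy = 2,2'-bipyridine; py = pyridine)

Both ions are complex: the cation is named first with the plain metal name, the anion second with the -ate form; each ion's ligands are alphabetised independently.
Aluminium is always +3 in its complexes; the cation's ligand charges sum to -2, so the complex cation is 1+.
A 1:1 salt means the anion carries the equal and opposite charge, 1−.
Anion: ligand charges sum to -4; for the ion to be 1−, Fe = +3.

bis(2,2'-bipyridine)dicyanoaluminium(III) triazidohydroxobis(pyridine)ferrate(III)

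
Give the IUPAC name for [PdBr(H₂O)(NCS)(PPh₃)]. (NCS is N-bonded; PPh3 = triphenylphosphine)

aquabromoisothiocyanato(triphenylphosphine)palladium(II)

There is no counter-ion, so the complex is neutral overall.
Ligand charges: 1×aqua (neutral), 1×bromo (-1 each), 1×isothiocyanato (-1 each), 1×triphenylphosphine (neutral); total -2. So Pd + (-2) = 0, giving Pd = +2.
Ligands are named alphabetically: aqua before bromo before isothiocyanato before triphenylphosphine.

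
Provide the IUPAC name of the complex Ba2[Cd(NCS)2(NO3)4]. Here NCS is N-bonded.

barium diisothiocyanatotetranitratocadmate(II)

The 2 barium counter-ions carry a total charge of +4, so each complex ion is 4−.
Ligand charges: 4×nitrato (-1 each), 2×isothiocyanato (-1 each); total -6. So Cd + (-6) = 4−, giving Cd = +2.
The complex ion is anionic, so cadmium takes the -ate form cadmate(II).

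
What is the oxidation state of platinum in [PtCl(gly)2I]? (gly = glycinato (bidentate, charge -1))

+4

No counter-ion: the bracketed complex is neutral.
Ligand charges: 1×I = -1; 1×Cl = -1; 2×gly = -2; sum -4.
Pt + (-4) = 0 ⇒ Pt is +4.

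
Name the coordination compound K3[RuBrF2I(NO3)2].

The 3 potassium counter-ions carry a total charge of +3, so each complex ion is 3−.
Ligand charges: 2×fluoro (-1 each), 1×iodo (-1 each), 1×bromo (-1 each), 2×nitrato (-1 each); total -6. So Ru + (-6) = 3−, giving Ru = +3.
Ligands are named alphabetically: bromo before fluoro before iodo before nitrato.
The complex ion is anionic, so ruthenium takes the -ate form ruthenate(III).

potassium bromodifluoroiododinitratoruthenate(III)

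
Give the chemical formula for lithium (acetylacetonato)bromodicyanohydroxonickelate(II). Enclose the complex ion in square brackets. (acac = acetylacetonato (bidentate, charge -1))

Li3[Ni(acac)Br(CN)2(OH)]

Ligands: 2 cyano (CN, -1), 1 bromo (Br, -1), 1 acetylacetonato (acac, -1), 1 hydroxo (OH, -1). Ligand charge sum = -5.
With Ni in oxidation state +2, the complex ion is [Ni...]^3−.
Charge balance with lithium (+1) requires 1 complex ion per 3 lithium.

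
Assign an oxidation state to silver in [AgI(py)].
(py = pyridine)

No counter-ion: the bracketed complex is neutral.
Ligand charges: 1×I = -1; 1×py neutral; sum -1.
Ag + (-1) = 0 ⇒ Ag is +1.

+1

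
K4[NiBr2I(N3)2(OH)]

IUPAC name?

potassium diazidodibromohydroxoiodonickelate(II)

The 4 potassium counter-ions carry a total charge of +4, so each complex ion is 4−.
Ligand charges: 1×iodo (-1 each), 2×bromo (-1 each), 2×azido (-1 each), 1×hydroxo (-1 each); total -6. So Ni + (-6) = 4−, giving Ni = +2.
Ligands are named alphabetically: azido before bromo before hydroxo before iodo.
The complex ion is anionic, so nickel takes the -ate form nickelate(II).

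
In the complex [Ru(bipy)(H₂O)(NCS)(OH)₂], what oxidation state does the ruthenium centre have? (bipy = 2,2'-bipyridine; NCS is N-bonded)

No counter-ion: the bracketed complex is neutral.
Ligand charges: 2×OH = -2; 1×bipy neutral; 1×NCS = -1; 1×H2O neutral; sum -3.
Ru + (-3) = 0 ⇒ Ru is +3.

+3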